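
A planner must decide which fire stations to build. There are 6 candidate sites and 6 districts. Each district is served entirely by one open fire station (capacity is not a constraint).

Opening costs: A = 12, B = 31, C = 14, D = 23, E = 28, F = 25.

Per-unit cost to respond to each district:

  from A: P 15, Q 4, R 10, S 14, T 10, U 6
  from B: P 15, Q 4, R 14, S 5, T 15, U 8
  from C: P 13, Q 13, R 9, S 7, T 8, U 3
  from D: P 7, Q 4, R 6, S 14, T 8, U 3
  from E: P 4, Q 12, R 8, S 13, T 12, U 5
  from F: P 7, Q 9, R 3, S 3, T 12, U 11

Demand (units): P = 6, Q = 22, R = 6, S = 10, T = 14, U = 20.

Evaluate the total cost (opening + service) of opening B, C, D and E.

Each district is assigned to its cheapest site among the open ones.
{B, C, D, E}: P→E 4·6=24, Q→B 4·22=88, R→D 6·6=36, S→B 5·10=50, T→C 8·14=112, U→C 3·20=60. Service 370; fixed 96; total 466.

Total cost: 466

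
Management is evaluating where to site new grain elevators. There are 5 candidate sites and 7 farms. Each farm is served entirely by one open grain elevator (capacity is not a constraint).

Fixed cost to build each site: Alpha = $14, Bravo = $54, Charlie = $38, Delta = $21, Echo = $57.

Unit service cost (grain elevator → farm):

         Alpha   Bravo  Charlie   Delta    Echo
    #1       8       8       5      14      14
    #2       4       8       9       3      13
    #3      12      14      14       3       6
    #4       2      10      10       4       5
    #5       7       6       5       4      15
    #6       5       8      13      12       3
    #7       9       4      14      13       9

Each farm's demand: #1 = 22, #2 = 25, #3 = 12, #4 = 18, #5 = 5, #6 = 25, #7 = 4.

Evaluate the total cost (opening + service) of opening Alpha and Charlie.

Total cost: 628

Each farm is assigned to its cheapest site among the open ones.
{Alpha, Charlie}: #1→Charlie 5·22=110, #2→Alpha 4·25=100, #3→Alpha 12·12=144, #4→Alpha 2·18=36, #5→Charlie 5·5=25, #6→Alpha 5·25=125, #7→Alpha 9·4=36. Service 576; fixed 52; total 628.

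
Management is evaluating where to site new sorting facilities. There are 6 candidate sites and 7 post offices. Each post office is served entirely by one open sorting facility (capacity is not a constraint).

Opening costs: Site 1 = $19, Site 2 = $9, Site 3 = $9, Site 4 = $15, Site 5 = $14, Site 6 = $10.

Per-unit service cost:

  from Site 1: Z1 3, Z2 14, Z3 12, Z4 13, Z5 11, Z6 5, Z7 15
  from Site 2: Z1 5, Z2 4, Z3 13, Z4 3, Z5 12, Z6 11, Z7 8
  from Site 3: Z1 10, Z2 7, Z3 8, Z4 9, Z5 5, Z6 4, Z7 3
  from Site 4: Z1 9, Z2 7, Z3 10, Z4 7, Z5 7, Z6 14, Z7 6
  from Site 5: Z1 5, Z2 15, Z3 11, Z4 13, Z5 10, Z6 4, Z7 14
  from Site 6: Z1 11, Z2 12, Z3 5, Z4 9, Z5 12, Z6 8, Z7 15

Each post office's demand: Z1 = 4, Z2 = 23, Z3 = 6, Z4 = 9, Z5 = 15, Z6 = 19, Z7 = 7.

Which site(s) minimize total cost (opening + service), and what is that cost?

For any fixed open set, each post office goes to its cheapest open site; total = fixed + service.
{Site 2, Site 3, Site 6}: Z1→Site 2 5·4=20, Z2→Site 2 4·23=92, Z3→Site 6 5·6=30, Z4→Site 2 3·9=27, Z5→Site 3 5·15=75, Z6→Site 3 4·19=76, Z7→Site 3 3·7=21. Service 341; fixed 28; total 369.
{Site 2, Site 3}: Z1→Site 2 5·4=20, Z2→Site 2 4·23=92, Z3→Site 3 8·6=48, Z4→Site 2 3·9=27, Z5→Site 3 5·15=75, Z6→Site 3 4·19=76, Z7→Site 3 3·7=21. Service 359; fixed 18; total 377.
{Site 1, Site 2, Site 3, Site 6}: service 333 + fixed 47 = 380
{Site 1, Site 2, Site 3, Site 4, Site 5, Site 6}: service 333 + fixed 76 = 409
No other subset beats 369.

Open Site 2, Site 3 and Site 6; minimum total cost 369.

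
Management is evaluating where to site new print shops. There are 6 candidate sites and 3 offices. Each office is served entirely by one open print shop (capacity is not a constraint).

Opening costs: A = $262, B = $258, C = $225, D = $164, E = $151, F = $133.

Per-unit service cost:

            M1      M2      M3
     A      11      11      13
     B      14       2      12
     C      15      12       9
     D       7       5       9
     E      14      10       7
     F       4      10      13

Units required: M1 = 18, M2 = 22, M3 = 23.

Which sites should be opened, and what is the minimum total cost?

For any fixed open set, each office goes to its cheapest open site; total = fixed + service.
{D}: M1→D 7·18=126, M2→D 5·22=110, M3→D 9·23=207. Service 443; fixed 164; total 607.
{D, F}: M1→F 4·18=72, M2→D 5·22=110, M3→D 9·23=207. Service 389; fixed 297; total 686.
{D, E}: M1→D 7·18=126, M2→D 5·22=110, M3→E 7·23=161. Service 397; fixed 315; total 712.
{A, B, C, D, E, F}: service 277 + fixed 1193 = 1470
No other subset beats 607.

Open D only; minimum total cost 607.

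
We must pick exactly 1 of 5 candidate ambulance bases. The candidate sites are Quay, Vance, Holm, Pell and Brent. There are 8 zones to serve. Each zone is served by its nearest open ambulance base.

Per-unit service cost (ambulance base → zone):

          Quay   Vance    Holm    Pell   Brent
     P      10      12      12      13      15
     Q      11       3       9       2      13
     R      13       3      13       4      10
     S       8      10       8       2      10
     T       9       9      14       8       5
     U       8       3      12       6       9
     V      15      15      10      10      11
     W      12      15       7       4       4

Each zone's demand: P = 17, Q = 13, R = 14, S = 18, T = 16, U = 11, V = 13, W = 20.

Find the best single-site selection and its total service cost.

Choose Pell only; total service cost 743.

With exactly 1 open, each zone uses its cheapest among the chosen.
{Pell}: P→Pell 13·17=221, Q→Pell 2·13=26, R→Pell 4·14=56, S→Pell 2·18=36, T→Pell 8·16=128, U→Pell 6·11=66, V→Pell 10·13=130, W→Pell 4·20=80. Service cost 743.
{Vance}: service cost 1137
{Brent}: service cost 1146
Among all 5 size-1 choices, {Pell} is lowest.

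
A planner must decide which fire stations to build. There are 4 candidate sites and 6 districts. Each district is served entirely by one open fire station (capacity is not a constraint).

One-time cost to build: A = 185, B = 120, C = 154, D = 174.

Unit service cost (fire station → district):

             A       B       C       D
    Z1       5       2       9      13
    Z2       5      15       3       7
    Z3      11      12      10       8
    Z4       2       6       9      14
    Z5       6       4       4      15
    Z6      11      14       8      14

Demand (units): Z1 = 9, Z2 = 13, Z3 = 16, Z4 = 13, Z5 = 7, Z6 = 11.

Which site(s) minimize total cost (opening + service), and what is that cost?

For any fixed open set, each district goes to its cheapest open site; total = fixed + service.
{A}: Z1→A 5·9=45, Z2→A 5·13=65, Z3→A 11·16=176, Z4→A 2·13=26, Z5→A 6·7=42, Z6→A 11·11=121. Service 475; fixed 185; total 660.
{C}: service 513 + fixed 154 = 667
{B, C}: service 411 + fixed 274 = 685
{A, B, C, D}: service 327 + fixed 633 = 960
No other subset beats 660.

Open A only; minimum total cost 660.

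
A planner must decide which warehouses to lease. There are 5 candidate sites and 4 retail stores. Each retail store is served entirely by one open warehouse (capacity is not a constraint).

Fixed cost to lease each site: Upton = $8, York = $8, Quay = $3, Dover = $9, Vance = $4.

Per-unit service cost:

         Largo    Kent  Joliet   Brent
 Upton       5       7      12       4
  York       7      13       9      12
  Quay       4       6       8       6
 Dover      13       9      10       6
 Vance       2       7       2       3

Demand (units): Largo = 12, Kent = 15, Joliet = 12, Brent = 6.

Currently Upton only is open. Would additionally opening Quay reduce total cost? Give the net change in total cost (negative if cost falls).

Current service cost with {Upton}: 333.
Adding Quay: each retail store re-picks its cheapest; new service cost 258, saving 75.
Extra fixed cost: 3. Net change = 3 − 75 = -72.
(Totals: 341 → 269.)

Yes — net change −72 (cost falls by 72).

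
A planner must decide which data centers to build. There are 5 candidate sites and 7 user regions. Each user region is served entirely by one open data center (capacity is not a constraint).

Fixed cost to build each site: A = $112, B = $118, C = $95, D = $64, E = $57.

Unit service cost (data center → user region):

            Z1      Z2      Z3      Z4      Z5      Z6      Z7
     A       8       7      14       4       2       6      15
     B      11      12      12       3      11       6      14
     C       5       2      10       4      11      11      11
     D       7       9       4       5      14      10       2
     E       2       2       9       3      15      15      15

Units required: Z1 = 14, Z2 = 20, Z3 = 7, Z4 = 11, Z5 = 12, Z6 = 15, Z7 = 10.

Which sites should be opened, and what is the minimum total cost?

For any fixed open set, each user region goes to its cheapest open site; total = fixed + service.
{A, D, E}: Z1→E 2·14=28, Z2→E 2·20=40, Z3→D 4·7=28, Z4→E 3·11=33, Z5→A 2·12=24, Z6→A 6·15=90, Z7→D 2·10=20. Service 263; fixed 233; total 496.
{A, C, D}: service 316 + fixed 271 = 587
{D, E}: Z1→E 2·14=28, Z2→E 2·20=40, Z3→D 4·7=28, Z4→E 3·11=33, Z5→D 14·12=168, Z6→D 10·15=150, Z7→D 2·10=20. Service 467; fixed 121; total 588.
{A, B, C, D, E}: service 263 + fixed 446 = 709
No other subset beats 496.

Open A, D and E; minimum total cost 496.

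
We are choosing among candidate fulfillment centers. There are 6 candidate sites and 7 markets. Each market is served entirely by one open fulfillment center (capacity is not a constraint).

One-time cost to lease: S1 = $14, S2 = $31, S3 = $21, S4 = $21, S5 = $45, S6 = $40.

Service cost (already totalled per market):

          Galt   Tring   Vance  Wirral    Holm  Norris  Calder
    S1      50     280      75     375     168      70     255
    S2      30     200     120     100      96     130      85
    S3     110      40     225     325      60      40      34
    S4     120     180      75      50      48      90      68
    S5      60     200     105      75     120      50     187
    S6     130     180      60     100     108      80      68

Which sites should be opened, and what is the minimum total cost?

For any fixed open set, each market goes to its cheapest open site; total = fixed + service.
{S2, S3, S4}: Galt→S2 30, Tring→S3 40, Vance→S4 75, Wirral→S4 50, Holm→S4 48, Norris→S3 40, Calder→S3 34. Service 317; fixed 73; total 390.
{S1, S3, S4}: Galt→S1 50, Tring→S3 40, Vance→S1 75, Wirral→S4 50, Holm→S4 48, Norris→S3 40, Calder→S3 34. Service 337; fixed 56; total 393.
{S1, S2, S3, S4}: service 317 + fixed 87 = 404
{S1, S2, S3, S4, S5, S6}: Galt→S2 30, Tring→S3 40, Vance→S6 60, Wirral→S4 50, Holm→S4 48, Norris→S3 40, Calder→S3 34. Service 302; fixed 172; total 474.
No other subset beats 390.

Open S2, S3 and S4; minimum total cost 390.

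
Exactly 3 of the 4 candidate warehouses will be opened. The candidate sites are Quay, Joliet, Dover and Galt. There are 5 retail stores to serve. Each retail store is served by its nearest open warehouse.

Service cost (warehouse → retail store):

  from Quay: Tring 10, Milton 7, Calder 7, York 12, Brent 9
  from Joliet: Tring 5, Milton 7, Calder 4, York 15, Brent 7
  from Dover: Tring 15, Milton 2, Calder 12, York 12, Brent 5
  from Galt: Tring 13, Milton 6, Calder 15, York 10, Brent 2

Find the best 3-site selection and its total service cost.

Choose Joliet, Dover and Galt; total service cost 23.

With exactly 3 open, each retail store uses its cheapest among the chosen.
{Joliet, Dover, Galt}: Tring→Joliet 5, Milton→Dover 2, Calder→Joliet 4, York→Galt 10, Brent→Galt 2. Service cost 23.
{Quay, Joliet, Galt}: service cost 27
{Quay, Joliet, Dover}: service cost 28
Among all 4 size-3 choices, {Joliet, Dover, Galt} is lowest.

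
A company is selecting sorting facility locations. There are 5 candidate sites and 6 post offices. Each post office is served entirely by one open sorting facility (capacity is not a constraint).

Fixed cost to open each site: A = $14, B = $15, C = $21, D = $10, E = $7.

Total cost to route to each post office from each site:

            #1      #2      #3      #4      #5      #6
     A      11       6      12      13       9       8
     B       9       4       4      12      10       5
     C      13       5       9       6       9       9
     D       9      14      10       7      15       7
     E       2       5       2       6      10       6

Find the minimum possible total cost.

For any fixed open set, each post office goes to its cheapest open site; total = fixed + service.
{E}: #1→E 2, #2→E 5, #3→E 2, #4→E 6, #5→E 10, #6→E 6. Service 31; fixed 7; total 38.
{D, E}: service 31 + fixed 17 = 48
{A, E}: #1→E 2, #2→E 5, #3→E 2, #4→E 6, #5→A 9, #6→E 6. Service 30; fixed 21; total 51.
{A, B, C, D, E}: #1→E 2, #2→B 4, #3→E 2, #4→C 6, #5→A 9, #6→B 5. Service 28; fixed 67; total 95.
No other subset beats 38.

Minimum total cost: 38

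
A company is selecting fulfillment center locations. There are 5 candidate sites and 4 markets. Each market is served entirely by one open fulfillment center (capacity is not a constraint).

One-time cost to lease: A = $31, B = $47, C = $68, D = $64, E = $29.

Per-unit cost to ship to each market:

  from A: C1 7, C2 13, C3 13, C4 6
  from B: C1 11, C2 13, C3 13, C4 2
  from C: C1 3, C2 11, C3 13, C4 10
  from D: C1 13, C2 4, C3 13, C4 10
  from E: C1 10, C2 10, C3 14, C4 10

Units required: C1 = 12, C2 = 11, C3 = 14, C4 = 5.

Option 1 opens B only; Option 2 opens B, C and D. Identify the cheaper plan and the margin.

Option 2 is cheaper by 63.

Option 1: {B}: C1→B 11·12=132, C2→B 13·11=143, C3→B 13·14=182, C4→B 2·5=10. Service 467; fixed 47; total 514.
Option 2: {B, C, D}: C1→C 3·12=36, C2→D 4·11=44, C3→B 13·14=182, C4→B 2·5=10. Service 272; fixed 179; total 451.
Difference: |514 − 451| = 63.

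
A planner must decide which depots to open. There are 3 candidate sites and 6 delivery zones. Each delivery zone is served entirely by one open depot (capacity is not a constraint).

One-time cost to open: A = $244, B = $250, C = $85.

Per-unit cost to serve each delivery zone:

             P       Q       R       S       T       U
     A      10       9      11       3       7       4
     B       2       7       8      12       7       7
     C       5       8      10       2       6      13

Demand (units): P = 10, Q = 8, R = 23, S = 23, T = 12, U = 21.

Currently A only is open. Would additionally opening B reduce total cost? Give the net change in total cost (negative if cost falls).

Current service cost with {A}: 662.
Adding B: each delivery zone re-picks its cheapest; new service cost 497, saving 165.
Extra fixed cost: 250. Net change = 250 − 165 = 85.
(Totals: 906 → 991.)

No — net change +85 (cost rises by 85).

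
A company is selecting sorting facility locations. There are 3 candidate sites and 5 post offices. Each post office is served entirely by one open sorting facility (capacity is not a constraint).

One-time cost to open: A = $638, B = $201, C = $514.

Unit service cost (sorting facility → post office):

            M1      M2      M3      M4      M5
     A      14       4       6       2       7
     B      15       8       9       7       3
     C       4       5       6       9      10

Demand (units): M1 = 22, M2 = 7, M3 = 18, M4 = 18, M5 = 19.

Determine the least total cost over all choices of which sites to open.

For any fixed open set, each post office goes to its cheapest open site; total = fixed + service.
{B}: M1→B 15·22=330, M2→B 8·7=56, M3→B 9·18=162, M4→B 7·18=126, M5→B 3·19=57. Service 731; fixed 201; total 932.
{C}: M1→C 4·22=88, M2→C 5·7=35, M3→C 6·18=108, M4→C 9·18=162, M5→C 10·19=190. Service 583; fixed 514; total 1097.
{B, C}: M1→C 4·22=88, M2→C 5·7=35, M3→C 6·18=108, M4→B 7·18=126, M5→B 3·19=57. Service 414; fixed 715; total 1129.
{A, B, C}: service 317 + fixed 1353 = 1670
No other subset beats 932.

Minimum total cost: 932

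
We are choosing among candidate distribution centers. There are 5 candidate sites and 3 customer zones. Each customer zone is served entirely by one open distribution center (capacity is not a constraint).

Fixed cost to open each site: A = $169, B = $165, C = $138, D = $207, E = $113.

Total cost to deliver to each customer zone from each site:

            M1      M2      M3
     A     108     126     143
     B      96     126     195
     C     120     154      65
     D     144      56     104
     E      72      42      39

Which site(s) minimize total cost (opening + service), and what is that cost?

For any fixed open set, each customer zone goes to its cheapest open site; total = fixed + service.
{E}: M1→E 72, M2→E 42, M3→E 39. Service 153; fixed 113; total 266.
{C, E}: M1→E 72, M2→E 42, M3→E 39. Service 153; fixed 251; total 404.
{B, E}: service 153 + fixed 278 = 431
{A, B, C, D, E}: service 153 + fixed 792 = 945
No other subset beats 266.

Open E only; minimum total cost 266.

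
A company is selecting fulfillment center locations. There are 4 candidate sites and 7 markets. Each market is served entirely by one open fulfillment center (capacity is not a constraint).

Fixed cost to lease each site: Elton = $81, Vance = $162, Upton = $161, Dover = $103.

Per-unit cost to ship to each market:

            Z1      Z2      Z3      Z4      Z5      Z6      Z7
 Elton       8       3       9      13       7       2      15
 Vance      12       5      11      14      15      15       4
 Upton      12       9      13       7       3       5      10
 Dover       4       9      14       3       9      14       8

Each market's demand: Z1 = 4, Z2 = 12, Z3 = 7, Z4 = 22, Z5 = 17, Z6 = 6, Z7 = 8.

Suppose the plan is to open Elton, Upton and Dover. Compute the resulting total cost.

Each market is assigned to its cheapest site among the open ones.
{Elton, Upton, Dover}: Z1→Dover 4·4=16, Z2→Elton 3·12=36, Z3→Elton 9·7=63, Z4→Dover 3·22=66, Z5→Upton 3·17=51, Z6→Elton 2·6=12, Z7→Dover 8·8=64. Service 308; fixed 345; total 653.

Total cost: 653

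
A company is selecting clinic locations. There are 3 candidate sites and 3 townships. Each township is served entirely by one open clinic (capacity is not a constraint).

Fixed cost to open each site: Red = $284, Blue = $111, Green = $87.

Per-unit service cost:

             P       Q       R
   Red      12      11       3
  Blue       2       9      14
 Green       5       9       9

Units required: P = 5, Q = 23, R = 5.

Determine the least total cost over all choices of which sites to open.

Minimum total cost: 364

For any fixed open set, each township goes to its cheapest open site; total = fixed + service.
{Green}: P→Green 5·5=25, Q→Green 9·23=207, R→Green 9·5=45. Service 277; fixed 87; total 364.
{Blue}: P→Blue 2·5=10, Q→Blue 9·23=207, R→Blue 14·5=70. Service 287; fixed 111; total 398.
{Blue, Green}: service 262 + fixed 198 = 460
{Red, Blue, Green}: P→Blue 2·5=10, Q→Blue 9·23=207, R→Red 3·5=15. Service 232; fixed 482; total 714.
No other subset beats 364.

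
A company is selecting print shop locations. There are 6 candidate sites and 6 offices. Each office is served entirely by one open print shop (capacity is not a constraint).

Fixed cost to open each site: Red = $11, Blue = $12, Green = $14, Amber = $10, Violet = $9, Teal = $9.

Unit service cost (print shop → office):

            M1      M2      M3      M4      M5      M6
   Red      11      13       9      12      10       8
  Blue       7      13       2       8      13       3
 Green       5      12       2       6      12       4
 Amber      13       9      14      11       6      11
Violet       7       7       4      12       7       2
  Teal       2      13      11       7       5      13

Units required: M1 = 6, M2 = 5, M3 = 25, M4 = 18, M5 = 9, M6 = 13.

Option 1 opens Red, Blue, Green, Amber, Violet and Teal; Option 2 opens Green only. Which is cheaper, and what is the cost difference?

Option 1: {Red, Blue, Green, Amber, Violet, Teal}: M1→Teal 2·6=12, M2→Violet 7·5=35, M3→Blue 2·25=50, M4→Green 6·18=108, M5→Teal 5·9=45, M6→Violet 2·13=26. Service 276; fixed 65; total 341.
Option 2: {Green}: M1→Green 5·6=30, M2→Green 12·5=60, M3→Green 2·25=50, M4→Green 6·18=108, M5→Green 12·9=108, M6→Green 4·13=52. Service 408; fixed 14; total 422.
Difference: |341 − 422| = 81.

Option 1 is cheaper by 81.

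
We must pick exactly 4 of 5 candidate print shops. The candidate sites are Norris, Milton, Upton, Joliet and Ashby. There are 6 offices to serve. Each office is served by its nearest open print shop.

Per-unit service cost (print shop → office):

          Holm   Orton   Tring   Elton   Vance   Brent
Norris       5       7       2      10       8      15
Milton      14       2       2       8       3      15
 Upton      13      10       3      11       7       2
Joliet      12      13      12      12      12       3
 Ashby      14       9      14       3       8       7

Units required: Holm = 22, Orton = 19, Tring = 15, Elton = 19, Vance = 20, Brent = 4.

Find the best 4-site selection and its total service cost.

Choose Norris, Milton, Upton and Ashby; total service cost 303.

With exactly 4 open, each office uses its cheapest among the chosen.
{Norris, Milton, Upton, Ashby}: Holm→Norris 5·22=110, Orton→Milton 2·19=38, Tring→Norris 2·15=30, Elton→Ashby 3·19=57, Vance→Milton 3·20=60, Brent→Upton 2·4=8. Service cost 303.
{Norris, Milton, Joliet, Ashby}: service cost 307
{Norris, Milton, Upton, Joliet}: service cost 398
Among all 5 size-4 choices, {Norris, Milton, Upton, Ashby} is lowest.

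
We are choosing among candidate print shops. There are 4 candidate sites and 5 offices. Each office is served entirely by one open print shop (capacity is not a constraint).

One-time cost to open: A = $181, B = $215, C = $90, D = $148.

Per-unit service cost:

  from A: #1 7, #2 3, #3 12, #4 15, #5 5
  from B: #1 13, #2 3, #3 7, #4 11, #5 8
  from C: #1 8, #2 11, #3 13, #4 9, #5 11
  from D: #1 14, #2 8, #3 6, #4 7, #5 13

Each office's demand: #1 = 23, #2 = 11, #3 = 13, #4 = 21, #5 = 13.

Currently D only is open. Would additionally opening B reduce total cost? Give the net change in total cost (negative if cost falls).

Current service cost with {D}: 804.
Adding B: each office re-picks its cheapest; new service cost 661, saving 143.
Extra fixed cost: 215. Net change = 215 − 143 = 72.
(Totals: 952 → 1024.)

No — net change +72 (cost rises by 72).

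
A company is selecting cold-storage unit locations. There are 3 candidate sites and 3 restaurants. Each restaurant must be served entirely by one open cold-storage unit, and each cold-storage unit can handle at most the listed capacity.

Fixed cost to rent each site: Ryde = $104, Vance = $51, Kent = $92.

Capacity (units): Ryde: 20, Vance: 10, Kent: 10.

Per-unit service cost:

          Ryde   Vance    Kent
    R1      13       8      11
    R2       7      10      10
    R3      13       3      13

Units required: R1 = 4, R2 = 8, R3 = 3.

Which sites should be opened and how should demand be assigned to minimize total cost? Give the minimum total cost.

Minimum total cost: 251

Open {Ryde}: R1→Ryde 13·4=52, R2→Ryde 7·8=56, R3→Ryde 13·3=39.
Loads: Ryde carries 15/20. Service 147; fixed 104; total 251.
Next best feasible plan costs 252.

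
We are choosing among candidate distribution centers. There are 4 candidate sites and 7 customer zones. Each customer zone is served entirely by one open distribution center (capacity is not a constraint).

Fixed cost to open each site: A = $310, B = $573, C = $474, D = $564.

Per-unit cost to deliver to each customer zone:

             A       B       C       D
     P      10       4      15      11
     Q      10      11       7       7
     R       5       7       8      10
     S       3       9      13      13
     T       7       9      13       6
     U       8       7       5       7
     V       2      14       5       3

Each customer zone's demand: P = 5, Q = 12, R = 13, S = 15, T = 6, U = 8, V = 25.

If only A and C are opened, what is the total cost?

Total cost: 1160

Each customer zone is assigned to its cheapest site among the open ones.
{A, C}: P→A 10·5=50, Q→C 7·12=84, R→A 5·13=65, S→A 3·15=45, T→A 7·6=42, U→C 5·8=40, V→A 2·25=50. Service 376; fixed 784; total 1160.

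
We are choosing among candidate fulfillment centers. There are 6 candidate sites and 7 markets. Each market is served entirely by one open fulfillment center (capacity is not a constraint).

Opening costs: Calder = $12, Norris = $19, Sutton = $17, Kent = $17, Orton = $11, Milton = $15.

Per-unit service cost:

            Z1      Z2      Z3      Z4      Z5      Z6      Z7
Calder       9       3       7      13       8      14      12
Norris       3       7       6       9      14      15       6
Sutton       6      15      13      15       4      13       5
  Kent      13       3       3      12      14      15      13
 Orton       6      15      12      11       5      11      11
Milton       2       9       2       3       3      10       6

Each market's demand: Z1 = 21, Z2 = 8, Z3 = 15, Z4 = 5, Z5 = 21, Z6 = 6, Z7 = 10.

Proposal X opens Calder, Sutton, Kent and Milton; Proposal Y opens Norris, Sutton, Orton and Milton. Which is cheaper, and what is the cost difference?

Proposal X is cheaper by 33.

Proposal X: {Calder, Sutton, Kent, Milton}: Z1→Milton 2·21=42, Z2→Calder 3·8=24, Z3→Milton 2·15=30, Z4→Milton 3·5=15, Z5→Milton 3·21=63, Z6→Milton 10·6=60, Z7→Sutton 5·10=50. Service 284; fixed 61; total 345.
Proposal Y: {Norris, Sutton, Orton, Milton}: Z1→Milton 2·21=42, Z2→Norris 7·8=56, Z3→Milton 2·15=30, Z4→Milton 3·5=15, Z5→Milton 3·21=63, Z6→Milton 10·6=60, Z7→Sutton 5·10=50. Service 316; fixed 62; total 378.
Difference: |345 − 378| = 33.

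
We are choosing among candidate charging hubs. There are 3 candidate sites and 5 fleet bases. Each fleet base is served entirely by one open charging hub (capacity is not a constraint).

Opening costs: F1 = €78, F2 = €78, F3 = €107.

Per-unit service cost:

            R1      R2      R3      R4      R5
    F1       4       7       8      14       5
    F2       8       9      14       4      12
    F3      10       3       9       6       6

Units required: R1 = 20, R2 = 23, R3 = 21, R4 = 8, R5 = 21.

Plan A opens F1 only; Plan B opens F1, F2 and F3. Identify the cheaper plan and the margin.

Plan A: {F1}: R1→F1 4·20=80, R2→F1 7·23=161, R3→F1 8·21=168, R4→F1 14·8=112, R5→F1 5·21=105. Service 626; fixed 78; total 704.
Plan B: {F1, F2, F3}: R1→F1 4·20=80, R2→F3 3·23=69, R3→F1 8·21=168, R4→F2 4·8=32, R5→F1 5·21=105. Service 454; fixed 263; total 717.
Difference: |704 − 717| = 13.

Plan A is cheaper by 13.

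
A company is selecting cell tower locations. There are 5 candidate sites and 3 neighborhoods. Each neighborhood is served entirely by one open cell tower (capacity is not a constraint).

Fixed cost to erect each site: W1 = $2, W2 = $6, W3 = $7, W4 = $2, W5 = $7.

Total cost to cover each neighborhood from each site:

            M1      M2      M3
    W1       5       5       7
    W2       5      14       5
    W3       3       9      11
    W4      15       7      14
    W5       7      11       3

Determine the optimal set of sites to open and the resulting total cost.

Open W1 only; minimum total cost 19.

For any fixed open set, each neighborhood goes to its cheapest open site; total = fixed + service.
{W1}: M1→W1 5, M2→W1 5, M3→W1 7. Service 17; fixed 2; total 19.
{W1, W4}: M1→W1 5, M2→W1 5, M3→W1 7. Service 17; fixed 4; total 21.
{W1, W5}: M1→W1 5, M2→W1 5, M3→W5 3. Service 13; fixed 9; total 22.
{W1, W2, W3, W4, W5}: service 11 + fixed 24 = 35
No other subset beats 19.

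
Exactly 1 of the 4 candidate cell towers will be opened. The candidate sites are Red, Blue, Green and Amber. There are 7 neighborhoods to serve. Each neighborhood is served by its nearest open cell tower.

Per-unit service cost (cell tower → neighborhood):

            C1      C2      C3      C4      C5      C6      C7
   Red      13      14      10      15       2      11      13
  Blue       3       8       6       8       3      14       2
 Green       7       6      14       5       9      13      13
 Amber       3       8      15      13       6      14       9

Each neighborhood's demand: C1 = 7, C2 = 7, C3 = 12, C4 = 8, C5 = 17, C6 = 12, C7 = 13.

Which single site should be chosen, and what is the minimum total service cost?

Choose Blue only; total service cost 458.

With exactly 1 open, each neighborhood uses its cheapest among the chosen.
{Blue}: C1→Blue 3·7=21, C2→Blue 8·7=56, C3→Blue 6·12=72, C4→Blue 8·8=64, C5→Blue 3·17=51, C6→Blue 14·12=168, C7→Blue 2·13=26. Service cost 458.
{Amber}: service cost 748
{Red}: service cost 764
Among all 4 size-1 choices, {Blue} is lowest.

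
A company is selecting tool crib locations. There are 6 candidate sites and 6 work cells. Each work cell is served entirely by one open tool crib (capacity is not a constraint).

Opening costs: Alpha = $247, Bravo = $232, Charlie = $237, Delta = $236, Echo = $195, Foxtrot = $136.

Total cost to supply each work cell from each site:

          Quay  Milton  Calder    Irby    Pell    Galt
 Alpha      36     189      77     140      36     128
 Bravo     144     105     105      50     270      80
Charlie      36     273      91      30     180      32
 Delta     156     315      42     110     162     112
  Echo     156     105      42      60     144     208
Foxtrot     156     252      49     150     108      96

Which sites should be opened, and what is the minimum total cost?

For any fixed open set, each work cell goes to its cheapest open site; total = fixed + service.
{Charlie, Echo}: Quay→Charlie 36, Milton→Echo 105, Calder→Echo 42, Irby→Charlie 30, Pell→Echo 144, Galt→Charlie 32. Service 389; fixed 432; total 821.
{Alpha, Echo}: service 407 + fixed 442 = 849
{Alpha}: service 606 + fixed 247 = 853
{Alpha, Bravo, Charlie, Delta, Echo, Foxtrot}: Quay→Alpha 36, Milton→Bravo 105, Calder→Delta 42, Irby→Charlie 30, Pell→Alpha 36, Galt→Charlie 32. Service 281; fixed 1283; total 1564.
No other subset beats 821.

Open Charlie and Echo; minimum total cost 821.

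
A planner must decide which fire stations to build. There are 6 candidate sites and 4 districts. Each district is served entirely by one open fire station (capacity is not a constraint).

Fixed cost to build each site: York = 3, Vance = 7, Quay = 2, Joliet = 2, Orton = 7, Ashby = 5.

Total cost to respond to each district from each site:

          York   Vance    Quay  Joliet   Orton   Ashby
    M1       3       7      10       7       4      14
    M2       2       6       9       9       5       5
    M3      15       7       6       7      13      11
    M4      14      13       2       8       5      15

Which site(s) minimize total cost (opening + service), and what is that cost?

Open York and Quay; minimum total cost 18.

For any fixed open set, each district goes to its cheapest open site; total = fixed + service.
{York, Quay}: M1→York 3, M2→York 2, M3→Quay 6, M4→Quay 2. Service 13; fixed 5; total 18.
{York, Quay, Joliet}: M1→York 3, M2→York 2, M3→Quay 6, M4→Quay 2. Service 13; fixed 7; total 20.
{York, Quay, Ashby}: service 13 + fixed 10 = 23
{York, Vance, Quay, Joliet, Orton, Ashby}: M1→York 3, M2→York 2, M3→Quay 6, M4→Quay 2. Service 13; fixed 26; total 39.
No other subset beats 18.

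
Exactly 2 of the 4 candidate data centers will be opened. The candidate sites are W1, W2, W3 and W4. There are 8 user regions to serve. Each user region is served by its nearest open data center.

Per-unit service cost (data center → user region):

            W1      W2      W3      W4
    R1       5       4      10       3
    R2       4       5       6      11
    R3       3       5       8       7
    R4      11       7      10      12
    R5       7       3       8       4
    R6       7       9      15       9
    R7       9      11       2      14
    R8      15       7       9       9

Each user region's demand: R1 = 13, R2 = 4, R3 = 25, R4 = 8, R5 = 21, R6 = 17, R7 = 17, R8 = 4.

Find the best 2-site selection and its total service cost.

With exactly 2 open, each user region uses its cheapest among the chosen.
{W2, W3}: R1→W2 4·13=52, R2→W2 5·4=20, R3→W2 5·25=125, R4→W2 7·8=56, R5→W2 3·21=63, R6→W2 9·17=153, R7→W3 2·17=34, R8→W2 7·4=28. Service cost 531.
{W1, W2}: service cost 562
{W1, W3}: service cost 572
Among all 6 size-2 choices, {W2, W3} is lowest.

Choose W2 and W3; total service cost 531.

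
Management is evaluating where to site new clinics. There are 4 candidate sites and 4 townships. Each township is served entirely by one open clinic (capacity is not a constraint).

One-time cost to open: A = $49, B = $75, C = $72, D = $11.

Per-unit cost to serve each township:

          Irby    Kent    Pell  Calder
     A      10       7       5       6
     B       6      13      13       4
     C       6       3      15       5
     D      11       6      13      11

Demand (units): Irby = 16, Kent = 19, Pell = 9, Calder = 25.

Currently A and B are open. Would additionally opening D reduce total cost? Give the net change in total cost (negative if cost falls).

Yes — net change −8 (cost falls by 8).

Current service cost with {A, B}: 374.
Adding D: each township re-picks its cheapest; new service cost 355, saving 19.
Extra fixed cost: 11. Net change = 11 − 19 = -8.
(Totals: 498 → 490.)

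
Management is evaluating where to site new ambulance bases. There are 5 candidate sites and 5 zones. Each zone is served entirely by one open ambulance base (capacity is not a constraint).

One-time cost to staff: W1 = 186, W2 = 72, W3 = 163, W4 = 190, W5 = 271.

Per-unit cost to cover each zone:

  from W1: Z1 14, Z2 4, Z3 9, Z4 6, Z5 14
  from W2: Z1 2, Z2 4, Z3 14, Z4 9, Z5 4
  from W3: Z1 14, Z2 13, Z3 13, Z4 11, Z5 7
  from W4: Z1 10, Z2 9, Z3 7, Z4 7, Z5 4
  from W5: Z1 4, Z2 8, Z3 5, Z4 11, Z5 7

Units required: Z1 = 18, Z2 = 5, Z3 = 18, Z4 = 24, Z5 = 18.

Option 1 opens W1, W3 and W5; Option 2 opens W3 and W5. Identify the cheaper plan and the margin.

Option 2 is cheaper by 46.

Option 1: {W1, W3, W5}: Z1→W5 4·18=72, Z2→W1 4·5=20, Z3→W5 5·18=90, Z4→W1 6·24=144, Z5→W3 7·18=126. Service 452; fixed 620; total 1072.
Option 2: {W3, W5}: Z1→W5 4·18=72, Z2→W5 8·5=40, Z3→W5 5·18=90, Z4→W3 11·24=264, Z5→W3 7·18=126. Service 592; fixed 434; total 1026.
Difference: |1072 − 1026| = 46.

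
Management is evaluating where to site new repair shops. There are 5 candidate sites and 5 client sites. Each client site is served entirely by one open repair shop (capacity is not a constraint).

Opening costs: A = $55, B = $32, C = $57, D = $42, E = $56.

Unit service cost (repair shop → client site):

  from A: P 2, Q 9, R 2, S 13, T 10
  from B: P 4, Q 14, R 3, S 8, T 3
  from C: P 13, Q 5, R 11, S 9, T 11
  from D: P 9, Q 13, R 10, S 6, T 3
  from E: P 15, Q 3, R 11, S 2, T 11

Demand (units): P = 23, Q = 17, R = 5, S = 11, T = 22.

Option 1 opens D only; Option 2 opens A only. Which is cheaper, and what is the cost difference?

Option 2 is cheaper by 25.

Option 1: {D}: P→D 9·23=207, Q→D 13·17=221, R→D 10·5=50, S→D 6·11=66, T→D 3·22=66. Service 610; fixed 42; total 652.
Option 2: {A}: P→A 2·23=46, Q→A 9·17=153, R→A 2·5=10, S→A 13·11=143, T→A 10·22=220. Service 572; fixed 55; total 627.
Difference: |652 − 627| = 25.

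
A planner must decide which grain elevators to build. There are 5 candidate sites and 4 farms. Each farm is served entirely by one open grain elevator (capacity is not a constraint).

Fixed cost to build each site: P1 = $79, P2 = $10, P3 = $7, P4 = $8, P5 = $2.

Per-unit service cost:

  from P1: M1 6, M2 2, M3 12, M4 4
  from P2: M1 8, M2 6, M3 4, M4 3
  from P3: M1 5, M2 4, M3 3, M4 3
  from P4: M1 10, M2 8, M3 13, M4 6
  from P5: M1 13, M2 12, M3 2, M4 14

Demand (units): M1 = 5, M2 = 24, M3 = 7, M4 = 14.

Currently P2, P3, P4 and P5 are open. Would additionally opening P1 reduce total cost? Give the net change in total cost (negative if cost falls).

Current service cost with {P2, P3, P4, P5}: 177.
Adding P1: each farm re-picks its cheapest; new service cost 129, saving 48.
Extra fixed cost: 79. Net change = 79 − 48 = 31.
(Totals: 204 → 235.)

No — net change +31 (cost rises by 31).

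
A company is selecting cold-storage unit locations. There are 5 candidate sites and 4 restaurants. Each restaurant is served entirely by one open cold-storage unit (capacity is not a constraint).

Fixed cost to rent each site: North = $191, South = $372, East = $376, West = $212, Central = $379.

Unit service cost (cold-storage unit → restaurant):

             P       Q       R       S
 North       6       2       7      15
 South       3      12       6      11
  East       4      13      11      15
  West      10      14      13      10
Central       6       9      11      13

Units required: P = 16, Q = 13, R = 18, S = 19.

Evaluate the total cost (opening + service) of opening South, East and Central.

Each restaurant is assigned to its cheapest site among the open ones.
{South, East, Central}: P→South 3·16=48, Q→Central 9·13=117, R→South 6·18=108, S→South 11·19=209. Service 482; fixed 1127; total 1609.

Total cost: 1609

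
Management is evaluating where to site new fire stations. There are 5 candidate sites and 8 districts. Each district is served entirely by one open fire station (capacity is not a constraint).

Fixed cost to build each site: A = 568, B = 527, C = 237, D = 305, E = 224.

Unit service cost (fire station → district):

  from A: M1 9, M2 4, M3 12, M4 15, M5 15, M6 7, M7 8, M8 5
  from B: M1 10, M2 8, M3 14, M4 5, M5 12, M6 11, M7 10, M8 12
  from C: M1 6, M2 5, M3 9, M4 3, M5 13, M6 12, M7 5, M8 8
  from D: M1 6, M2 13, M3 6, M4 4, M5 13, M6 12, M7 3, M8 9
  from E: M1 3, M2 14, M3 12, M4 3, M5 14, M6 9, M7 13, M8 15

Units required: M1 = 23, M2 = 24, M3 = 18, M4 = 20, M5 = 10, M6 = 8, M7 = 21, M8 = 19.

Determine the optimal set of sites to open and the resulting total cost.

For any fixed open set, each district goes to its cheapest open site; total = fixed + service.
{C}: M1→C 6·23=138, M2→C 5·24=120, M3→C 9·18=162, M4→C 3·20=60, M5→C 13·10=130, M6→C 12·8=96, M7→C 5·21=105, M8→C 8·19=152. Service 963; fixed 237; total 1200.
{C, E}: M1→E 3·23=69, M2→C 5·24=120, M3→C 9·18=162, M4→C 3·20=60, M5→C 13·10=130, M6→E 9·8=72, M7→C 5·21=105, M8→C 8·19=152. Service 870; fixed 461; total 1331.
{D}: M1→D 6·23=138, M2→D 13·24=312, M3→D 6·18=108, M4→D 4·20=80, M5→D 13·10=130, M6→D 12·8=96, M7→D 3·21=63, M8→D 9·19=171. Service 1098; fixed 305; total 1403.
{A, B, C, D, E}: service 667 + fixed 1861 = 2528
No other subset beats 1200.

Open C only; minimum total cost 1200.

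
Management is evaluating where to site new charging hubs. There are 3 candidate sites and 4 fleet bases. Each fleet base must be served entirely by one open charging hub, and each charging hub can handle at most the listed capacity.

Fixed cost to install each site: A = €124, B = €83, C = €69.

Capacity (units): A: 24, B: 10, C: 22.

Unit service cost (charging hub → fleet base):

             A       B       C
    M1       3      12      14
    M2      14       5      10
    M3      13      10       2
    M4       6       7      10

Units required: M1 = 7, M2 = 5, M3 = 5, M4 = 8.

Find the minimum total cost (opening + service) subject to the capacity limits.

Minimum total cost: 322

Open {A, C}: M1→A 3·7=21, M2→C 10·5=50, M3→C 2·5=10, M4→A 6·8=48.
Loads: A carries 15/24, C carries 10/22. Service 129; fixed 193; total 322.
Next best feasible plan costs 342.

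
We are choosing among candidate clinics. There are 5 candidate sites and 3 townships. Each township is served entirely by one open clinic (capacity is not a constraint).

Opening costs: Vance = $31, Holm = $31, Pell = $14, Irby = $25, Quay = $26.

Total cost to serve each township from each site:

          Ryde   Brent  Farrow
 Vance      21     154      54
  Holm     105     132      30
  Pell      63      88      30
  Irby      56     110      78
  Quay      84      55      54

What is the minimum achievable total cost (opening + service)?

For any fixed open set, each township goes to its cheapest open site; total = fixed + service.
{Vance, Pell, Quay}: Ryde→Vance 21, Brent→Quay 55, Farrow→Pell 30. Service 106; fixed 71; total 177.
{Vance, Pell}: Ryde→Vance 21, Brent→Pell 88, Farrow→Pell 30. Service 139; fixed 45; total 184.
{Vance, Quay}: service 130 + fixed 57 = 187
{Vance, Holm, Pell, Irby, Quay}: service 106 + fixed 127 = 233
No other subset beats 177.

Minimum total cost: 177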